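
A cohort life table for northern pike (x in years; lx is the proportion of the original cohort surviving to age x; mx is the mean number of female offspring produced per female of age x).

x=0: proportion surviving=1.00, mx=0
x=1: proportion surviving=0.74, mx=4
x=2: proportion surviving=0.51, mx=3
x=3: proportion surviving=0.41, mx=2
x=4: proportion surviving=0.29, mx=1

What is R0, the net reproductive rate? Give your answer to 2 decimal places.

lx·mx by age: 0, 2.96, 1.53, 0.82, 0.29
R0 = Σ lx·mx = 5.6 → 5.60

5.60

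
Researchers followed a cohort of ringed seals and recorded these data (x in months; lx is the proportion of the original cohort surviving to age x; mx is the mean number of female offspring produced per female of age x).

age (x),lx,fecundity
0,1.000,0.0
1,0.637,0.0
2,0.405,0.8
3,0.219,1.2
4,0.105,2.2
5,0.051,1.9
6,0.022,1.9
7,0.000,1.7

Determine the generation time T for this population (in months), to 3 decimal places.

3.236

lx·mx: 0, 0, 0.324, 0.2628, 0.231, 0.0969, 0.0418, 0 → R0 = 0.9565
x·lx·mx: 0, 0, 0.648, 0.7884, 0.924, 0.4845, 0.2508, 0 → Σ = 3.0957
T = 3.0957 / 0.9565 = 3.236487… → 3.236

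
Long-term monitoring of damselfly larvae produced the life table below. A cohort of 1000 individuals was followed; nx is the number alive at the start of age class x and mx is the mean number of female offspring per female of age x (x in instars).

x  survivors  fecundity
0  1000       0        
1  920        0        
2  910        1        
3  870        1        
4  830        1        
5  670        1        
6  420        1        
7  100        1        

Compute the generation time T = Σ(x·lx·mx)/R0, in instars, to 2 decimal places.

lx = nx/n0 = nx/1000: 1, 0.92, 0.91, 0.87, 0.83, 0.67, 0.42, 0.1
lx·mx: 0, 0, 0.91, 0.87, 0.83, 0.67, 0.42, 0.1 → R0 = 3.8
x·lx·mx: 0, 0, 1.82, 2.61, 3.32, 3.35, 2.52, 0.7 → Σ = 14.32
T = 14.32 / 3.8 = 3.768421… → 3.77

3.77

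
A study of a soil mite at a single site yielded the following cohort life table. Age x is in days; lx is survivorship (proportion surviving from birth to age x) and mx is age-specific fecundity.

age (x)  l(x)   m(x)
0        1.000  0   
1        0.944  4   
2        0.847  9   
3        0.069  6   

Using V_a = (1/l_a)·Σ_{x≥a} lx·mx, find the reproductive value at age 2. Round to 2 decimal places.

lx·mx for x ≥ 2: 7.623, 0.414 → sum = 8.037
V_2 = 8.037 / l_2 = 8.037 / 0.847 = 9.488784… → 9.49

9.49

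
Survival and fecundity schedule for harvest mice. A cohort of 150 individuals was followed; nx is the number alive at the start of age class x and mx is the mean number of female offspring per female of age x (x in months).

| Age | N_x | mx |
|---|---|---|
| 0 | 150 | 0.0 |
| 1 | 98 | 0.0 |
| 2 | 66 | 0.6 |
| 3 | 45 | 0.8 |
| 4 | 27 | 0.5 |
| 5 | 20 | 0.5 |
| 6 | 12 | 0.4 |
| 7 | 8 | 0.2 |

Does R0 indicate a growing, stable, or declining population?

lx = nx/n0 = nx/150: 1, 0.65333…, 0.44, 0.3, 0.18, 0.13333…, 0.08, 0.05333…
R0 = Σ lx·mx = 0 + 0 + 0.264 + 0.24 + 0.09 + 0.066667… + 0.032 + 0.010667… = 0.703333…
R0 < 1, so the population is declining.

declining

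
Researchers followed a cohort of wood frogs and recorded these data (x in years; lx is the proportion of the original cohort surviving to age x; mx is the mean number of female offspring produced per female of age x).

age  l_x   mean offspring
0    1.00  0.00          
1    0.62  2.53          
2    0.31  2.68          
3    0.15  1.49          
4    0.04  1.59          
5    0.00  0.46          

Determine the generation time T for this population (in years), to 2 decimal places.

lx·mx: 0, 1.5686, 0.8308, 0.2235, 0.0636, 0 → R0 = 2.6865
x·lx·mx: 0, 1.5686, 1.6616, 0.6705, 0.2544, 0 → Σ = 4.1551
T = 4.1551 / 2.6865 = 1.546659… → 1.55

1.55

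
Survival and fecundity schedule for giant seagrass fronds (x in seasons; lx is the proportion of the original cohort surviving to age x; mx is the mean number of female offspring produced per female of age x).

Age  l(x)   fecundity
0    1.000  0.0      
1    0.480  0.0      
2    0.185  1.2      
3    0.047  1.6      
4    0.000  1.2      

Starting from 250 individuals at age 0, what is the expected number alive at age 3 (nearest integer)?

12

Expected survivors = N0 · l_3 = 250 × 0.047 = 11.75 → 12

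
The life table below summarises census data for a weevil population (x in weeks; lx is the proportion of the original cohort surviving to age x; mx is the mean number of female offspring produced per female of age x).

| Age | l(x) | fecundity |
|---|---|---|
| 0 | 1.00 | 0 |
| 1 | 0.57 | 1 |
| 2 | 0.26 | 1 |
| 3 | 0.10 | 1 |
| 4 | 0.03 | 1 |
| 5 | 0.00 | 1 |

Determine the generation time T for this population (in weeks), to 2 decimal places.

1.57

lx·mx: 0, 0.57, 0.26, 0.1, 0.03, 0 → R0 = 0.96
x·lx·mx: 0, 0.57, 0.52, 0.3, 0.12, 0 → Σ = 1.51
T = 1.51 / 0.96 = 1.572917… → 1.57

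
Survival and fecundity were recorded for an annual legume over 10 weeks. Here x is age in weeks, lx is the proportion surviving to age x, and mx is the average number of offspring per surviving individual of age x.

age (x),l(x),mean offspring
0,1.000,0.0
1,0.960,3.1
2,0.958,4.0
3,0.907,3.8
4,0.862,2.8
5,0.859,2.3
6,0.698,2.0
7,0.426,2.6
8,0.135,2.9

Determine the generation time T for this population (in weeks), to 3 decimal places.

lx·mx: 0, 2.976, 3.832, 3.4466, 2.4136, 1.9757, 1.396, 1.1076, 0.3915 → R0 = 17.539
x·lx·mx: 0, 2.976, 7.664, 10.3398, 9.6544, 9.8785, 8.376, 7.7532, 3.132 → Σ = 59.7739
T = 59.7739 / 17.539 = 3.408056… → 3.408

3.408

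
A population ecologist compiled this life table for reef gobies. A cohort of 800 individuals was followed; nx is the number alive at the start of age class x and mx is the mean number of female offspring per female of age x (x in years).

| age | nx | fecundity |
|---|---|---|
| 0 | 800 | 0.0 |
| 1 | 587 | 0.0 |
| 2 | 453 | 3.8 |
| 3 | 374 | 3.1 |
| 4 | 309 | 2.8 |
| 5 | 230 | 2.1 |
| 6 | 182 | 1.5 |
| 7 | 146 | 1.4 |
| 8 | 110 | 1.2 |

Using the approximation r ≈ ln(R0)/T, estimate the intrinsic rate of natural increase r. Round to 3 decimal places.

0.515

lx = nx/n0 = nx/800: 1, 0.73375, 0.56625, 0.4675, 0.38625, 0.2875, 0.2275, 0.1825, 0.1375
R0 = Σ lx·mx = 0 + 0 + 2.15175… + 1.44925 + 1.0815… + 0.60375 + 0.34125 + 0.2555 + 0.165 = 6.048
Σ x·lx·mx = 21.152; T = 21.152/6.048 = 3.49735…
r ≈ ln(R0)/T = ln(6.048)/3.49735… = 0.5146… → 0.515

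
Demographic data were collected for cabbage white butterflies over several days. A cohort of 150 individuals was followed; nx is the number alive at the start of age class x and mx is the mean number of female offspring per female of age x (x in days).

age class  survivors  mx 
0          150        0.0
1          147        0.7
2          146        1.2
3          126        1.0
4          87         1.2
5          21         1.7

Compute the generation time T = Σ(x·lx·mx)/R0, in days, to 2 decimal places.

lx = nx/n0 = nx/150: 1, 0.98, 0.97333…, 0.84, 0.58, 0.14
lx·mx: 0, 0.686, 1.168…, 0.84, 0.696, 0.238 → R0 = 3.628…
x·lx·mx: 0, 0.686, 2.336…, 2.52, 2.784, 1.19 → Σ = 9.516…
T = 9.516… / 3.628… = 2.622933… → 2.62

2.62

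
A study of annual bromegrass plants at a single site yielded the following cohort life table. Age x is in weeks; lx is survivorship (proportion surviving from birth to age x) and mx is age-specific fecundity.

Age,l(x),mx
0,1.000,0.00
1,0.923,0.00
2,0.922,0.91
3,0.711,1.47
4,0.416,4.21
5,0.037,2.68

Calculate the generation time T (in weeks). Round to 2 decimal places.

lx·mx: 0, 0, 0.83902, 1.04517, 1.75136, 0.09916 → R0 = 3.73471
x·lx·mx: 0, 0, 1.67804, 3.13551, 7.00544, 0.4958 → Σ = 12.31479
T = 12.31479 / 3.73471 = 3.297389… → 3.30

3.30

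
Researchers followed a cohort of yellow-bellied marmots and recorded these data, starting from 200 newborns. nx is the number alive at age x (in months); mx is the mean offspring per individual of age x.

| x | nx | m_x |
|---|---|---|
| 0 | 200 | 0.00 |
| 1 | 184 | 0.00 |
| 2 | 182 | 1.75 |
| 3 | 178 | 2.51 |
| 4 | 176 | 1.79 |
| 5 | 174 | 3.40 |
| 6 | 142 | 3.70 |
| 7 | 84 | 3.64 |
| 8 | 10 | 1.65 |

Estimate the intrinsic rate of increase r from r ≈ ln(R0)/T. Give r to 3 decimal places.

lx = nx/n0 = nx/200: 1, 0.92, 0.91, 0.89, 0.88, 0.87, 0.71, 0.42, 0.05
R0 = Σ lx·mx = 0 + 0 + 1.5925 + 2.2339 + 1.5752 + 2.958 + 2.627 + 1.5288 + 0.0825 = 12.5979
Σ x·lx·mx = 58.1011; T = 58.1011/12.5979 = 4.61197…
r ≈ ln(R0)/T = ln(12.5979)/4.61197… = 0.54934… → 0.549

0.549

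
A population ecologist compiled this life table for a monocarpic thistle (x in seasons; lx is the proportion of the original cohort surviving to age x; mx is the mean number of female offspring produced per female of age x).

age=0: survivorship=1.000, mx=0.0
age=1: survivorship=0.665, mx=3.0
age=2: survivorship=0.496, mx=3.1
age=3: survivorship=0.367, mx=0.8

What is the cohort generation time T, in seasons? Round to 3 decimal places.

lx·mx: 0, 1.995, 1.5376, 0.2936 → R0 = 3.8262
x·lx·mx: 0, 1.995, 3.0752, 0.8808 → Σ = 5.951
T = 5.951 / 3.8262 = 1.555329… → 1.555

1.555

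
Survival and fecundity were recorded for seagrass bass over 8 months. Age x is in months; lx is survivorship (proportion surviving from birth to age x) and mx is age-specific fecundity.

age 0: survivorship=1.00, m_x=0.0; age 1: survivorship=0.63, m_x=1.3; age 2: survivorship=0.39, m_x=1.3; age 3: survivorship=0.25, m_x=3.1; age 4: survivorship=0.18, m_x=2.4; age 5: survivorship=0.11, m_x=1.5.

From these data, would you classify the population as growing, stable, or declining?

R0 = Σ lx·mx = 0 + 0.819 + 0.507 + 0.775 + 0.432 + 0.165 = 2.698
R0 > 1, so the population is growing.

growing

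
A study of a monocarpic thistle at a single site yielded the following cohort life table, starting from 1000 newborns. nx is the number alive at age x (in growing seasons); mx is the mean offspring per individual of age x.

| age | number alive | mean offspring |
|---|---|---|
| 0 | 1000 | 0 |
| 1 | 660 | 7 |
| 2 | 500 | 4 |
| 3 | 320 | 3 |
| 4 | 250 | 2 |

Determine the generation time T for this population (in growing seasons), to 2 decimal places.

lx = nx/n0 = nx/1000: 1, 0.66, 0.5, 0.32, 0.25
lx·mx: 0, 4.62, 2, 0.96, 0.5 → R0 = 8.08
x·lx·mx: 0, 4.62, 4, 2.88, 2 → Σ = 13.5
T = 13.5 / 8.08 = 1.670792… → 1.67

1.67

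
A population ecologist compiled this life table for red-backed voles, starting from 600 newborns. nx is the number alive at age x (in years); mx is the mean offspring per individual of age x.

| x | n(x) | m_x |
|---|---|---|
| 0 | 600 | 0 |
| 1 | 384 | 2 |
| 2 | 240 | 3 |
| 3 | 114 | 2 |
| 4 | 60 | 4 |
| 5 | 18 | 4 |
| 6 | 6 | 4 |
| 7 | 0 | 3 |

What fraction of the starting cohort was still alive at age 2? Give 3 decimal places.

0.400

l_2 = n_2/n_0 = 240/600 = 0.4 → 0.400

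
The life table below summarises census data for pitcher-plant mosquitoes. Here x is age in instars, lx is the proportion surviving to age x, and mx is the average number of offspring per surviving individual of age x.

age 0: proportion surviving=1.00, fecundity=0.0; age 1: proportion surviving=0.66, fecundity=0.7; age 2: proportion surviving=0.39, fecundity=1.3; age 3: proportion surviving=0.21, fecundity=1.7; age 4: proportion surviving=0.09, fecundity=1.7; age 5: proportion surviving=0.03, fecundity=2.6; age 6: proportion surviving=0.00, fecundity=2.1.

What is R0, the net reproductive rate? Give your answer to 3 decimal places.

1.557

lx·mx by age: 0, 0.462, 0.507, 0.357, 0.153, 0.078, 0
R0 = Σ lx·mx = 1.557 → 1.557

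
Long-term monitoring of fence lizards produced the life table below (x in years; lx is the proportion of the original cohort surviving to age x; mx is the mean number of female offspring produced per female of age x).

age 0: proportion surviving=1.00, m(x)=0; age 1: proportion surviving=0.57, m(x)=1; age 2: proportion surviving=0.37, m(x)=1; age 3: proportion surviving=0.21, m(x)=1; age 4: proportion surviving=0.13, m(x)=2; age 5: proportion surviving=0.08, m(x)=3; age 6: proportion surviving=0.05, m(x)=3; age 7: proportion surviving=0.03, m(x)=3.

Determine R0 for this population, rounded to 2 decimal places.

1.89

lx·mx by age: 0, 0.57, 0.37, 0.21, 0.26, 0.24, 0.15, 0.09
R0 = Σ lx·mx = 1.89 → 1.89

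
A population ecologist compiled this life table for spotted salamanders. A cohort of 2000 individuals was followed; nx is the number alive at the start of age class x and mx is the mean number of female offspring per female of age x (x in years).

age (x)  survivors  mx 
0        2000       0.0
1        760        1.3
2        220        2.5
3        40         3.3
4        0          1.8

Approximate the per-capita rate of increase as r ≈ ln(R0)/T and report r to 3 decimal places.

lx = nx/n0 = nx/2000: 1, 0.38, 0.11, 0.02, 0
R0 = Σ lx·mx = 0 + 0.494 + 0.275 + 0.066 + 0 = 0.835
Σ x·lx·mx = 1.242; T = 1.242/0.835 = 1.48743…
r ≈ ln(R0)/T = ln(0.835)/1.48743… = -0.12123… → -0.121

-0.121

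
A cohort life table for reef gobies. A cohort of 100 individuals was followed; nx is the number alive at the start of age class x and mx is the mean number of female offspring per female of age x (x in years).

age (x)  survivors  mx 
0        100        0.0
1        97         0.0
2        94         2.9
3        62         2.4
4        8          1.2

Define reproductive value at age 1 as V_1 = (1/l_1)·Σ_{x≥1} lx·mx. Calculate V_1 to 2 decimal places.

lx = nx/n0 = nx/100: 1, 0.97, 0.94, 0.62, 0.08
lx·mx for x ≥ 1: 0, 2.726, 1.488, 0.096 → sum = 4.31
V_1 = 4.31 / l_1 = 4.31 / 0.97 = 4.443299… → 4.44

4.44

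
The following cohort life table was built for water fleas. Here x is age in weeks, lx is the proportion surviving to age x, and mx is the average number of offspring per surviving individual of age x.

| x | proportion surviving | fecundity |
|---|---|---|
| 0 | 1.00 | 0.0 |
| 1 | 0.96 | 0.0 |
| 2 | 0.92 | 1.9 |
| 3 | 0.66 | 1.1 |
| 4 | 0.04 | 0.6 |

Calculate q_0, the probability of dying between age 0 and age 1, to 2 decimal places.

q_0 = (l_0 − l_1) / l_0 = (1 − 0.96) / 1
     = 0.04 / 1 = 0.04 → 0.04

0.04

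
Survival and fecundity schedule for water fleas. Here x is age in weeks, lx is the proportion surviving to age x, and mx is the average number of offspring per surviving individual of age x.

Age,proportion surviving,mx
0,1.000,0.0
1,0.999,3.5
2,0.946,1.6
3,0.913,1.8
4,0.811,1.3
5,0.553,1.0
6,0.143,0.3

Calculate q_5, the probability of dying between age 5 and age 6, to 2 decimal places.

0.74

q_5 = (l_5 − l_6) / l_5 = (0.553 − 0.143) / 0.553
     = 0.41 / 0.553 = 0.74141… → 0.74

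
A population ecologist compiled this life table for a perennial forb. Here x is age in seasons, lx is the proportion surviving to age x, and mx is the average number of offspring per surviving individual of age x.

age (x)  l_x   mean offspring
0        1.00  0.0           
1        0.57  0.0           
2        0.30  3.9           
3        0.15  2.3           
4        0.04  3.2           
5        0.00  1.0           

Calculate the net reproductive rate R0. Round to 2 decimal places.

1.64

lx·mx by age: 0, 0, 1.17, 0.345, 0.128, 0
R0 = Σ lx·mx = 1.643 → 1.64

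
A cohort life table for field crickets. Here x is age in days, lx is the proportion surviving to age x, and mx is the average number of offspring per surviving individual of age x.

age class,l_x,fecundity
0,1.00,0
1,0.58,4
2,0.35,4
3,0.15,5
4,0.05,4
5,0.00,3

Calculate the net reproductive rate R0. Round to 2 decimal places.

lx·mx by age: 0, 2.32, 1.4, 0.75, 0.2, 0
R0 = Σ lx·mx = 4.67 → 4.67

4.67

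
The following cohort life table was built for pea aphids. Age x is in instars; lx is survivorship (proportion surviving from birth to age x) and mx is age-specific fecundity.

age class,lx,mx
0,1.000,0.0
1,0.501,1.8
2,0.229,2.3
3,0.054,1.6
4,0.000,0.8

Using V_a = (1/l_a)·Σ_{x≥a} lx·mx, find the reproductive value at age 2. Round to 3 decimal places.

2.677

lx·mx for x ≥ 2: 0.5267, 0.0864, 0 → sum = 0.6131
V_2 = 0.6131 / l_2 = 0.6131 / 0.229 = 2.677293… → 2.677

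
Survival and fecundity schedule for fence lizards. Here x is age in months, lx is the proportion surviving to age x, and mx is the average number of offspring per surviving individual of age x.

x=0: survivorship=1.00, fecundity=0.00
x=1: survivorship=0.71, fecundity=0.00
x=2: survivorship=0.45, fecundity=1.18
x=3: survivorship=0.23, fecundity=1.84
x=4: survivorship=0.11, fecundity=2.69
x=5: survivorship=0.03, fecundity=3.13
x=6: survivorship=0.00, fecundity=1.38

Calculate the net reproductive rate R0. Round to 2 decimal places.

1.34

lx·mx by age: 0, 0, 0.531, 0.4232, 0.2959, 0.0939, 0
R0 = Σ lx·mx = 1.344 → 1.34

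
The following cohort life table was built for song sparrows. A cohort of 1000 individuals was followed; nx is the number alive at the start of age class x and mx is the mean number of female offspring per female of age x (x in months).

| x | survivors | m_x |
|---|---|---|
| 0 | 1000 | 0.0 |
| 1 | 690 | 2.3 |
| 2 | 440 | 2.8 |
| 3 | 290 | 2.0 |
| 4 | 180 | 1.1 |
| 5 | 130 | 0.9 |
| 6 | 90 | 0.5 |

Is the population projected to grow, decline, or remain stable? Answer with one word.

lx = nx/n0 = nx/1000: 1, 0.69, 0.44, 0.29, 0.18, 0.13, 0.09
R0 = Σ lx·mx = 0 + 1.587 + 1.232 + 0.58 + 0.198 + 0.117 + 0.045 = 3.759
R0 > 1, so the population is growing.

growing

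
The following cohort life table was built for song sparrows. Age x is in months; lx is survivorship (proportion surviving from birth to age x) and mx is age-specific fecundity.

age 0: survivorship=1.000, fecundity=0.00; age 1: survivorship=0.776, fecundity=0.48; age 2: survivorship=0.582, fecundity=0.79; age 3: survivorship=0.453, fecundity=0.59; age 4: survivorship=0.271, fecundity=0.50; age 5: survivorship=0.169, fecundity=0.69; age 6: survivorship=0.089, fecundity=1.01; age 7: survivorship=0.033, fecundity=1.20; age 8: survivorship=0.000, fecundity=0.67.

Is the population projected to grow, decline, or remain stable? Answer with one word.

R0 = Σ lx·mx = 0 + 0.37248 + 0.45978 + 0.26727 + 0.1355 + 0.11661 + 0.08989 + 0.0396 + 0 = 1.48113
R0 > 1, so the population is growing.

growing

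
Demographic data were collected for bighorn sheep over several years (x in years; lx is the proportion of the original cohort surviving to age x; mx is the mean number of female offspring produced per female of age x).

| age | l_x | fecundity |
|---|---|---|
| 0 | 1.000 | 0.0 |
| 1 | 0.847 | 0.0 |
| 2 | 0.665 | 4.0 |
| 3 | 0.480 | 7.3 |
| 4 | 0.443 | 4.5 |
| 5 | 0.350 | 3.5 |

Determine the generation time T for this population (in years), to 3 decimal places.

3.190

lx·mx: 0, 0, 2.66, 3.504, 1.9935, 1.225 → R0 = 9.3825
x·lx·mx: 0, 0, 5.32, 10.512, 7.974, 6.125 → Σ = 29.931
T = 29.931 / 9.3825 = 3.190088… → 3.190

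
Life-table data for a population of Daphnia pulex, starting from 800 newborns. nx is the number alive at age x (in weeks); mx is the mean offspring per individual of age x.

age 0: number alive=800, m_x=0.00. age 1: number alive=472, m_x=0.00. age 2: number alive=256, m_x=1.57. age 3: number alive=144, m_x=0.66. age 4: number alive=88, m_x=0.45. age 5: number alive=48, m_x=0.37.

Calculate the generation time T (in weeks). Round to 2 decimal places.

2.41

lx = nx/n0 = nx/800: 1, 0.59, 0.32, 0.18, 0.11, 0.06
lx·mx: 0, 0, 0.5024, 0.1188, 0.0495, 0.0222 → R0 = 0.6929
x·lx·mx: 0, 0, 1.0048, 0.3564, 0.198, 0.111 → Σ = 1.6702
T = 1.6702 / 0.6929 = 2.410449… → 2.41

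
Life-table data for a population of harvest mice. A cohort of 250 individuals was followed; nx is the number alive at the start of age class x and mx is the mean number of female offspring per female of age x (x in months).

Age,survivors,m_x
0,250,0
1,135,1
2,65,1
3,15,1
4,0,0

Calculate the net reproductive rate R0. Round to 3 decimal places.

lx = nx/n0 = nx/250: 1, 0.54, 0.26, 0.06, 0
lx·mx by age: 0, 0.54, 0.26, 0.06, 0
R0 = Σ lx·mx = 0.86 → 0.860

0.860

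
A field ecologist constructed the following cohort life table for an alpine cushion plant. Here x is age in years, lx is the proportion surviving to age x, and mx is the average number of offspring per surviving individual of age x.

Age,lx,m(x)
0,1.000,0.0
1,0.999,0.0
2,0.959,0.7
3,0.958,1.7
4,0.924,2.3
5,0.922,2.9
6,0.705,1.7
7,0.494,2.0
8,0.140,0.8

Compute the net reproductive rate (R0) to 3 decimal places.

9.397

lx·mx by age: 0, 0, 0.6713, 1.6286, 2.1252, 2.6738, 1.1985, 0.988, 0.112
R0 = Σ lx·mx = 9.3974 → 9.397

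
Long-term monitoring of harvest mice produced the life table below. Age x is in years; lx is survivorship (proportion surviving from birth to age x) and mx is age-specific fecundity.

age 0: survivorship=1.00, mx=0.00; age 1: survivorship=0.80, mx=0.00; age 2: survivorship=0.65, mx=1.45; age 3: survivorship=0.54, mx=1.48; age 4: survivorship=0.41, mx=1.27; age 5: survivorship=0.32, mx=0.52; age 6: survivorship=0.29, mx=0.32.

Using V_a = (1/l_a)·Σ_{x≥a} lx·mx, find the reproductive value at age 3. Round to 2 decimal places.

2.92

lx·mx for x ≥ 3: 0.7992, 0.5207, 0.1664, 0.0928 → sum = 1.5791
V_3 = 1.5791 / l_3 = 1.5791 / 0.54 = 2.924259… → 2.92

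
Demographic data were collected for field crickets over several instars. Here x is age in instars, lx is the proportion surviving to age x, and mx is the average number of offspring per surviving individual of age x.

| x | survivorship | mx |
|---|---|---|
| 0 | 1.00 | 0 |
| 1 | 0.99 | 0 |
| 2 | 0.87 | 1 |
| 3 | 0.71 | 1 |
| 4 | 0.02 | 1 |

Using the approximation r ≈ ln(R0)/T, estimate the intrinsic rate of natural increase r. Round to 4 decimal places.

R0 = Σ lx·mx = 0 + 0 + 0.87 + 0.71 + 0.02 = 1.6
Σ x·lx·mx = 3.95; T = 3.95/1.6 = 2.46875
r ≈ ln(R0)/T = ln(1.6)/2.46875 = 0.190381… → 0.1904

0.1904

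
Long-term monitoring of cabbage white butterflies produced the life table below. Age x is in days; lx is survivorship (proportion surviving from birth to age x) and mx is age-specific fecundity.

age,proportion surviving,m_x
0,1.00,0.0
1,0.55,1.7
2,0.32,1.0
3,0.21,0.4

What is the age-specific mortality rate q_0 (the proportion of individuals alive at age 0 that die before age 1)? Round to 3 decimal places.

0.450

q_0 = (l_0 − l_1) / l_0 = (1 − 0.55) / 1
     = 0.45 / 1 = 0.45 → 0.450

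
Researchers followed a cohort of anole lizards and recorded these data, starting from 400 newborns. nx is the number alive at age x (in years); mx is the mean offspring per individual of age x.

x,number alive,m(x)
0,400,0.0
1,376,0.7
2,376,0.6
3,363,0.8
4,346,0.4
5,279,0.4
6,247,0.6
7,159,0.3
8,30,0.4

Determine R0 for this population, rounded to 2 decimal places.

lx = nx/n0 = nx/400: 1, 0.94, 0.94, 0.9075, 0.865, 0.6975, 0.6175, 0.3975, 0.075
lx·mx by age: 0, 0.658, 0.564, 0.726, 0.346, 0.279, 0.3705, 0.11925, 0.03
R0 = Σ lx·mx = 3.09275 → 3.09

3.09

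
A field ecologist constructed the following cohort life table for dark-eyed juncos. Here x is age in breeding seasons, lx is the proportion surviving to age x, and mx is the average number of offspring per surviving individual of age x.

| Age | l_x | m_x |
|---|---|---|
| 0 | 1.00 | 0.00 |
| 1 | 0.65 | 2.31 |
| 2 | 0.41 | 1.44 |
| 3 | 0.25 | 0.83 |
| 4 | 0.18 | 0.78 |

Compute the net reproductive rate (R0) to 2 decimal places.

2.44

lx·mx by age: 0, 1.5015, 0.5904, 0.2075, 0.1404
R0 = Σ lx·mx = 2.4398 → 2.44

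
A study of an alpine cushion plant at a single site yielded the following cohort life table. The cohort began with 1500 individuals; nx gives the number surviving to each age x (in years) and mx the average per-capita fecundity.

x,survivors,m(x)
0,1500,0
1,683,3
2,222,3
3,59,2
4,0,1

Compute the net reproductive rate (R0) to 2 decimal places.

lx = nx/n0 = nx/1500: 1, 0.45533…, 0.148, 0.03933…, 0
lx·mx by age: 0, 1.366…, 0.444, 0.078667…, 0
R0 = Σ lx·mx = 1.888667… → 1.89

1.89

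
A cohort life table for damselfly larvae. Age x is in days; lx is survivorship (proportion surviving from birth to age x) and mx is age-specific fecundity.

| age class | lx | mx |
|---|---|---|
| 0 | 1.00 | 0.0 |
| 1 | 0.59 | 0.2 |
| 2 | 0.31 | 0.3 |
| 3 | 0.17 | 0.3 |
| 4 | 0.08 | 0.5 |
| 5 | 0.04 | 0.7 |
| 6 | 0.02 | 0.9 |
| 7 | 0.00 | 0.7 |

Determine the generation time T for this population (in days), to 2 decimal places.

2.49

lx·mx: 0, 0.118, 0.093, 0.051, 0.04, 0.028, 0.018, 0 → R0 = 0.348
x·lx·mx: 0, 0.118, 0.186, 0.153, 0.16, 0.14, 0.108, 0 → Σ = 0.865
T = 0.865 / 0.348 = 2.485632… → 2.49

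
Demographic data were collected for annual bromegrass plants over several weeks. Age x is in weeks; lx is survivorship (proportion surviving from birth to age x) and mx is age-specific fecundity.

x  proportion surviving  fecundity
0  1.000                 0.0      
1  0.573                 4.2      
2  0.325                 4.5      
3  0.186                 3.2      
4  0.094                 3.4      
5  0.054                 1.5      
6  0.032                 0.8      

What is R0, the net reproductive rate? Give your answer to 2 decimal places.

4.89

lx·mx by age: 0, 2.4066, 1.4625, 0.5952, 0.3196, 0.081, 0.0256
R0 = Σ lx·mx = 4.8905 → 4.89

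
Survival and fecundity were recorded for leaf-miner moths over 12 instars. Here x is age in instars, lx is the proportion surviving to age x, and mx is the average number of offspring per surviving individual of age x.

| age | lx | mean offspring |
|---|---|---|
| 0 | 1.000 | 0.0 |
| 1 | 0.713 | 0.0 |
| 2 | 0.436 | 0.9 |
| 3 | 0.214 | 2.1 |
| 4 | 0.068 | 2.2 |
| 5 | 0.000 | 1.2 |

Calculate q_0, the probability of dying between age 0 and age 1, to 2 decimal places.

q_0 = (l_0 − l_1) / l_0 = (1 − 0.713) / 1
     = 0.287 / 1 = 0.287 → 0.29

0.29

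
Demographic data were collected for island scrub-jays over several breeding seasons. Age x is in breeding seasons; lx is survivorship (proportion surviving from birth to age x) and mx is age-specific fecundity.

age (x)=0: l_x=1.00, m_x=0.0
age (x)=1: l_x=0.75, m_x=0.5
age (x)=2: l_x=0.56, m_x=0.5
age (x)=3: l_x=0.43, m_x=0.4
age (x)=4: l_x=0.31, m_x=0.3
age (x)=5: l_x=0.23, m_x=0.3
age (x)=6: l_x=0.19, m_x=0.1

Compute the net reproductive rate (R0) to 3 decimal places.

lx·mx by age: 0, 0.375, 0.28, 0.172, 0.093, 0.069, 0.019
R0 = Σ lx·mx = 1.008 → 1.008

1.008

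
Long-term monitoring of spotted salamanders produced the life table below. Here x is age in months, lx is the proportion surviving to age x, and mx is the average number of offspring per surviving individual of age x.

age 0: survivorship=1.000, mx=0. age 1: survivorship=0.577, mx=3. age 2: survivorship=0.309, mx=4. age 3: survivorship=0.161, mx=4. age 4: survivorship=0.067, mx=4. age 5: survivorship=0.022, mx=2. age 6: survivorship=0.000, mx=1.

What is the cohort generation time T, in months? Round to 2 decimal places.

lx·mx: 0, 1.731, 1.236, 0.644, 0.268, 0.044, 0 → R0 = 3.923
x·lx·mx: 0, 1.731, 2.472, 1.932, 1.072, 0.22, 0 → Σ = 7.427
T = 7.427 / 3.923 = 1.893194… → 1.89

1.89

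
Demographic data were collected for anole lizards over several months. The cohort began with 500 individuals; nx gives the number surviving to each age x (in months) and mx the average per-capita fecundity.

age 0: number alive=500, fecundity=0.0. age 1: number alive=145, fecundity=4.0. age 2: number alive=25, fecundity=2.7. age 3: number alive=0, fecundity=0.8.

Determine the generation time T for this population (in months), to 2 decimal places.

lx = nx/n0 = nx/500: 1, 0.29, 0.05, 0
lx·mx: 0, 1.16, 0.135, 0 → R0 = 1.295
x·lx·mx: 0, 1.16, 0.27, 0 → Σ = 1.43
T = 1.43 / 1.295 = 1.104247… → 1.10

1.10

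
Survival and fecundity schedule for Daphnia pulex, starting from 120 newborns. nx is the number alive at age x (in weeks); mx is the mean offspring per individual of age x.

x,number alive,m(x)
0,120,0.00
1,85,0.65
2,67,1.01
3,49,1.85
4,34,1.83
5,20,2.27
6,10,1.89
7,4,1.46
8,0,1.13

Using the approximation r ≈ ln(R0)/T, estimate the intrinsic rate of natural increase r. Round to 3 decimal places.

0.335

lx = nx/n0 = nx/120: 1, 0.70833…, 0.55833…, 0.40833…, 0.28333…, 0.16667…, 0.08333…, 0.03333…, 0
R0 = Σ lx·mx = 0 + 0.46042… + 0.56392… + 0.75542… + 0.5185… + 0.37833… + 0.1575… + 0.04867… + 0 = 2.88275…
Σ x·lx·mx = 9.105833…; T = 9.105833…/2.88275… = 3.15873…
r ≈ ln(R0)/T = ln(2.88275…)/3.15873… = 0.33518… → 0.335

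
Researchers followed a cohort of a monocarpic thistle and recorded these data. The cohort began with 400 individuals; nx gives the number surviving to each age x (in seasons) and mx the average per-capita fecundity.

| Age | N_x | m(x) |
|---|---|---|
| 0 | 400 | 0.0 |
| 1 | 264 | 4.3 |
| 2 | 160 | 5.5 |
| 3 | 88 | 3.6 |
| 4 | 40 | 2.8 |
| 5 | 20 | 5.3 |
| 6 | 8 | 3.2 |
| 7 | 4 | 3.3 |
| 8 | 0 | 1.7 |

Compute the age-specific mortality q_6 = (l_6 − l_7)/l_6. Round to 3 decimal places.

lx = nx/n0 = nx/400: 1, 0.66, 0.4, 0.22, 0.1, 0.05, 0.02, 0.01, 0
q_6 = (l_6 − l_7) / l_6 = (0.02 − 0.01) / 0.02
     = 0.01 / 0.02 = 0.5 → 0.500

0.500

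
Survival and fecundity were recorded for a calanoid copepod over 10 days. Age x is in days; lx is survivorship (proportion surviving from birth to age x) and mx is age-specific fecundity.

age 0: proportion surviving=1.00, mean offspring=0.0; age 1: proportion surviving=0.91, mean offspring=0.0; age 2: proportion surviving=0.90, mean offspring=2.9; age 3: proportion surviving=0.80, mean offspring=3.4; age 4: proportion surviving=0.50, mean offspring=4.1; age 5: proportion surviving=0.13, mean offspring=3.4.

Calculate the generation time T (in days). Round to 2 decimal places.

3.04

lx·mx: 0, 0, 2.61, 2.72, 2.05, 0.442 → R0 = 7.822
x·lx·mx: 0, 0, 5.22, 8.16, 8.2, 2.21 → Σ = 23.79
T = 23.79 / 7.822 = 3.041422… → 3.04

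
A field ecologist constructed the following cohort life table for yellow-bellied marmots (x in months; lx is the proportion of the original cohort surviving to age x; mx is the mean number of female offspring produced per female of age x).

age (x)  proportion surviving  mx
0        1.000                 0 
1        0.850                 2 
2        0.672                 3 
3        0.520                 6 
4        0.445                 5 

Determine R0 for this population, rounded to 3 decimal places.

lx·mx by age: 0, 1.7, 2.016, 3.12, 2.225
R0 = Σ lx·mx = 9.061 → 9.061

9.061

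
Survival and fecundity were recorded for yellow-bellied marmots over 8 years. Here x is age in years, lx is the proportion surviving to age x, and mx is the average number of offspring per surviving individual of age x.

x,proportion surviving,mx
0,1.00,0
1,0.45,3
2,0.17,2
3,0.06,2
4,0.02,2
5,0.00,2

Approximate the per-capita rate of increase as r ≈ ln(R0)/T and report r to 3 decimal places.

0.446

R0 = Σ lx·mx = 0 + 1.35 + 0.34 + 0.12 + 0.04 + 0 = 1.85
Σ x·lx·mx = 2.55; T = 2.55/1.85 = 1.37838…
r ≈ ln(R0)/T = ln(1.85)/1.37838… = 0.44631… → 0.446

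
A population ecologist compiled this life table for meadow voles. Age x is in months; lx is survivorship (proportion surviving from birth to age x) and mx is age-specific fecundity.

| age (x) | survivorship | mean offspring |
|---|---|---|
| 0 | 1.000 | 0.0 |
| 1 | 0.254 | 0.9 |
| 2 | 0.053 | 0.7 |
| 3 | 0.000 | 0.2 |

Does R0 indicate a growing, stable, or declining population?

declining

R0 = Σ lx·mx = 0 + 0.2286 + 0.0371 + 0 = 0.2657
R0 < 1, so the population is declining.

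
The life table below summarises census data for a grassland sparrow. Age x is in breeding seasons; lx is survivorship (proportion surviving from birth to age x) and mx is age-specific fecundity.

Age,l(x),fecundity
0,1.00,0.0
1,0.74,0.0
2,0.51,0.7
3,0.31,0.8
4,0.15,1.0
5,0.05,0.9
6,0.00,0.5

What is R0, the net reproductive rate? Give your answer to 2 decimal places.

lx·mx by age: 0, 0, 0.357, 0.248, 0.15, 0.045, 0
R0 = Σ lx·mx = 0.8 → 0.80

0.80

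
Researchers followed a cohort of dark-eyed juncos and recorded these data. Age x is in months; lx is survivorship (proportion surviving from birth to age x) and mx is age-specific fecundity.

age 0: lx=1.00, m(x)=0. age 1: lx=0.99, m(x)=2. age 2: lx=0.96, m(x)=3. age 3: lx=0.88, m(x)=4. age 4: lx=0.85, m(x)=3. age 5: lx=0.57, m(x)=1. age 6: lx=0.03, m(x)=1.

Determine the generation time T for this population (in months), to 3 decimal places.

2.735

lx·mx: 0, 1.98, 2.88, 3.52, 2.55, 0.57, 0.03 → R0 = 11.53
x·lx·mx: 0, 1.98, 5.76, 10.56, 10.2, 2.85, 0.18 → Σ = 31.53
T = 31.53 / 11.53 = 2.734605… → 2.735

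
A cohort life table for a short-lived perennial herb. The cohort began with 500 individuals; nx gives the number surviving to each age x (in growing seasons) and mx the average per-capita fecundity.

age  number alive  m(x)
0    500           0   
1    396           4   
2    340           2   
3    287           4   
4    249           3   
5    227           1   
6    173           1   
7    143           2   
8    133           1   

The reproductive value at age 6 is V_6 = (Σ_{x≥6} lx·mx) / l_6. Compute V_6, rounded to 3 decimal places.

lx = nx/n0 = nx/500: 1, 0.792, 0.68, 0.574, 0.498, 0.454, 0.346, 0.286, 0.266
lx·mx for x ≥ 6: 0.346, 0.572, 0.266 → sum = 1.184
V_6 = 1.184 / l_6 = 1.184 / 0.346 = 3.421965… → 3.422

3.422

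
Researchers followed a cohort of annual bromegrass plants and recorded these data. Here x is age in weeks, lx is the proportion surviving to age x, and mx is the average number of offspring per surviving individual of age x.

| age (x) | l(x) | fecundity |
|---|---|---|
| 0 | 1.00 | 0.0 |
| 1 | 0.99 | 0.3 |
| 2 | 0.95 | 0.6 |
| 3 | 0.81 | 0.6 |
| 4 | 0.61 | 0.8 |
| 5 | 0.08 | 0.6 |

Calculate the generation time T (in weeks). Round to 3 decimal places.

lx·mx: 0, 0.297, 0.57, 0.486, 0.488, 0.048 → R0 = 1.889
x·lx·mx: 0, 0.297, 1.14, 1.458, 1.952, 0.24 → Σ = 5.087
T = 5.087 / 1.889 = 2.692959… → 2.693

2.693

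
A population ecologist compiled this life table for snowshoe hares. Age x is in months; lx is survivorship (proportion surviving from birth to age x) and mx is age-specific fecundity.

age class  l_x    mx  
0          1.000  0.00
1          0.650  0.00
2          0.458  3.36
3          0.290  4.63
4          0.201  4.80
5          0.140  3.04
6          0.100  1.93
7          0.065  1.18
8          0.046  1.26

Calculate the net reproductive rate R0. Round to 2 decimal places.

lx·mx by age: 0, 0, 1.53888, 1.3427, 0.9648, 0.4256, 0.193, 0.0767, 0.05796
R0 = Σ lx·mx = 4.59964 → 4.60

4.60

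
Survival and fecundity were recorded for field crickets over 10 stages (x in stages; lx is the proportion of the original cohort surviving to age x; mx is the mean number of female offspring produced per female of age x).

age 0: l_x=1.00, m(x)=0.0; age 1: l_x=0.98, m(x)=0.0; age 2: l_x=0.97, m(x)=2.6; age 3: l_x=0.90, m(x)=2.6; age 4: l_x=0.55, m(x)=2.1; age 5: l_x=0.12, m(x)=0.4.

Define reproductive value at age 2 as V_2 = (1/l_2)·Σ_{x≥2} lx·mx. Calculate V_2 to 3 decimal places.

6.253

lx·mx for x ≥ 2: 2.522, 2.34, 1.155, 0.048 → sum = 6.065
V_2 = 6.065 / l_2 = 6.065 / 0.97 = 6.252577… → 6.253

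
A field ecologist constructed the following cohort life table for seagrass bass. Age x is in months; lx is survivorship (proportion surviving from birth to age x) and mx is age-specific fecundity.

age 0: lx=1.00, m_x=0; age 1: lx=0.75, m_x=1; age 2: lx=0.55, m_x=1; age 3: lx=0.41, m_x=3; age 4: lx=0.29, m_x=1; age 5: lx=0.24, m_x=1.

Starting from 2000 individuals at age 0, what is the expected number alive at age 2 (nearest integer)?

Expected survivors = N0 · l_2 = 2000 × 0.55 = 1100 → 1100

1100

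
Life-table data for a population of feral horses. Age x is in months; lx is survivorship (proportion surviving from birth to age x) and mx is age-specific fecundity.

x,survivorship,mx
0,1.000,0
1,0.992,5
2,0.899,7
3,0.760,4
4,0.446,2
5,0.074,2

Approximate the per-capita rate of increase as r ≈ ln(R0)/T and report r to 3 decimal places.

1.351

R0 = Σ lx·mx = 0 + 4.96 + 6.293 + 3.04 + 0.892 + 0.148 = 15.333
Σ x·lx·mx = 30.974; T = 30.974/15.333 = 2.02009…
r ≈ ln(R0)/T = ln(15.333)/2.02009… = 1.35143… → 1.351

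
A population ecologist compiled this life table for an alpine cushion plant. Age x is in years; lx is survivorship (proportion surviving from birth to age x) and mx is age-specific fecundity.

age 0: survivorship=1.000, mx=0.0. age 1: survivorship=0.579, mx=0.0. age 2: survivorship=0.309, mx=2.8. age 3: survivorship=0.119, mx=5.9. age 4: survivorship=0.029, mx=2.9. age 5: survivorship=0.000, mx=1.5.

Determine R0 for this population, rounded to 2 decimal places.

lx·mx by age: 0, 0, 0.8652, 0.7021, 0.0841, 0
R0 = Σ lx·mx = 1.6514 → 1.65

1.65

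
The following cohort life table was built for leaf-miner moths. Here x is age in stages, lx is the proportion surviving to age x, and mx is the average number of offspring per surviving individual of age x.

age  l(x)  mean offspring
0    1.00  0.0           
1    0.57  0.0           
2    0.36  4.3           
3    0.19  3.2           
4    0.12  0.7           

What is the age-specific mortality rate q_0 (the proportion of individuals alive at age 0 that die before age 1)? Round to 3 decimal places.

0.430

q_0 = (l_0 − l_1) / l_0 = (1 − 0.57) / 1
     = 0.43 / 1 = 0.43 → 0.430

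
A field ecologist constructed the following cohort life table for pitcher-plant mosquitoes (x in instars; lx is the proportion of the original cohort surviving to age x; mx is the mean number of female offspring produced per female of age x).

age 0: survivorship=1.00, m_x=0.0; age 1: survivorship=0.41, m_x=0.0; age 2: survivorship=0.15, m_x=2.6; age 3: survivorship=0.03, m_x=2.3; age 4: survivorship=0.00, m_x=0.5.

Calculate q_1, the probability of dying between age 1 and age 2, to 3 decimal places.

q_1 = (l_1 − l_2) / l_1 = (0.41 − 0.15) / 0.41
     = 0.26 / 0.41 = 0.634146… → 0.634

0.634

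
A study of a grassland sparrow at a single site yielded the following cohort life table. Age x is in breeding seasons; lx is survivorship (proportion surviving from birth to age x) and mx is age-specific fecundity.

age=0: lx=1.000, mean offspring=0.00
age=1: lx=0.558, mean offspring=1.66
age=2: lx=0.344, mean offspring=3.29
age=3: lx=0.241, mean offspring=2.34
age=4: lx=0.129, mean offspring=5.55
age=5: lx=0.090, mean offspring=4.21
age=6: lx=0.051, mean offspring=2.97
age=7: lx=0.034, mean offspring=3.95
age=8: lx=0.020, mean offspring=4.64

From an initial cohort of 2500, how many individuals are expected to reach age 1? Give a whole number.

1395

Expected survivors = N0 · l_1 = 2500 × 0.558 = 1395 → 1395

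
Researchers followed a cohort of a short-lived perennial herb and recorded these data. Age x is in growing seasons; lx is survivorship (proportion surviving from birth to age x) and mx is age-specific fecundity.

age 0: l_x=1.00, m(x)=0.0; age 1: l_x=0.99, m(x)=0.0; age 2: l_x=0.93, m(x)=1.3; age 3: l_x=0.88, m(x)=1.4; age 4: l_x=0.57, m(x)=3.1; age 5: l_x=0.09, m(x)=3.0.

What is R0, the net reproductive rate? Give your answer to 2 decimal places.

4.48

lx·mx by age: 0, 0, 1.209, 1.232, 1.767, 0.27
R0 = Σ lx·mx = 4.478 → 4.48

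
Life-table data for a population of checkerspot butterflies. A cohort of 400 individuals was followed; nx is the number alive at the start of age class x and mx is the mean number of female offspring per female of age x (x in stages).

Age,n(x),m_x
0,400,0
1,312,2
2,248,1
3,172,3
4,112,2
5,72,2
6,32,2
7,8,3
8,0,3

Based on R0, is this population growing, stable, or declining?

growing

lx = nx/n0 = nx/400: 1, 0.78, 0.62, 0.43, 0.28, 0.18, 0.08, 0.02, 0
R0 = Σ lx·mx = 0 + 1.56 + 0.62 + 1.29 + 0.56 + 0.36 + 0.16 + 0.06 + 0 = 4.61
R0 > 1, so the population is growing.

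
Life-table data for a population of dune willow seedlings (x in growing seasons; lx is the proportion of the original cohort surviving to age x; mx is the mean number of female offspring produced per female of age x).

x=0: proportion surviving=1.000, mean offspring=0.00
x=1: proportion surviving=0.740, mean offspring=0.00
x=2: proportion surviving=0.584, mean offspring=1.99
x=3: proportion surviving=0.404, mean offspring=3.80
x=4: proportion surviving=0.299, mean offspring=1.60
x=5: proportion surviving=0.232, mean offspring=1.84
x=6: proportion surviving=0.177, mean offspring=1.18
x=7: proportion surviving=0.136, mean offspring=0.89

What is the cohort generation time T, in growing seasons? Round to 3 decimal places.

lx·mx: 0, 0, 1.16216, 1.5352, 0.4784, 0.42688, 0.20886, 0.12104 → R0 = 3.93254
x·lx·mx: 0, 0, 2.32432, 4.6056, 1.9136, 2.1344, 1.25316, 0.84728 → Σ = 13.07836
T = 13.07836 / 3.93254 = 3.325678… → 3.326

3.326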